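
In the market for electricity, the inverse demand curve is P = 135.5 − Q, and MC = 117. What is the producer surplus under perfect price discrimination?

Under first-degree price discrimination the firm charges each unit its demand price and produces up to where P = MC, i.e. Q = 18.5. Consumer surplus is zero; producer surplus equals total surplus.
PS = ½·(135.5 − 117)·18.5 = 171.125.

PS = 171.125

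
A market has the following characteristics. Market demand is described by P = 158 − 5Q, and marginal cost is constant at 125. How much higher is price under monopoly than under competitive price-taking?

P rises by 16.5

Perfect competition: P = MC = 125, so 158 − 5Q = 125 and Q = 6.6.
Monopoly sets MR = MC: 158 − 10Q = 125 ⇒ Q = 3.3, P = 158 − 5·3.3 = 141.5.
Change in price: 141.5 − 125 = 16.5.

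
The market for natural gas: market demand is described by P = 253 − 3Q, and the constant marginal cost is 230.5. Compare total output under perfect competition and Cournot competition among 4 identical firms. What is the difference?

Competitive firms price at marginal cost: P = 230.5, giving Q = 7.5.
Cournot with 4 identical firms: the symmetric best-response condition is 253 − 15q = 230.5. Each firm produces q = 1.5, total output Q = 6, price P = 235.
Change in total output: 6 − 7.5 = −1.5.

Q falls by 1.5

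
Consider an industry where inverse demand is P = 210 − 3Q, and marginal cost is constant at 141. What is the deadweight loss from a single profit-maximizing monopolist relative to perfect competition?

Under competition P = MC = 141, so Q = (210 − 141)/3 = 23.
The monopolist equates marginal revenue to marginal cost: 210 − 6Q = 141, so Q = 11.5. From demand, P = 175.5.
DWL is the triangle between Q = 11.5 and Q = 23: ½·(23 − 11.5)·(175.5 − 141) = 198.375.

DWL = 198.375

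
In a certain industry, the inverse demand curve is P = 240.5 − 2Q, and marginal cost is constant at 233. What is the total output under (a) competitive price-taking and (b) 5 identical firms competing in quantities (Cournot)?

Competition: Q = 3.75; Cournot: Q = 3.125

Competitive firms price at marginal cost: P = 233, giving Q = 3.75.
Cournot with 5 identical firms: the symmetric best-response condition is 240.5 − 12q = 233. Each firm produces q = 0.625, total output Q = 3.125, price P = 234.25.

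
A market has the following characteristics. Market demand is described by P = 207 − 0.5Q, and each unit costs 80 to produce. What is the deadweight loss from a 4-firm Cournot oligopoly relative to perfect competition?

DWL = 645.16

Perfect competition: P = MC = 80, so 207 − 0.5Q = 80 and Q = 254.
Cournot with 4 identical firms: the symmetric best-response condition is 207 − 2.5q = 80. Each firm produces q = 50.8, total output Q = 203.2, price P = 105.4.
DWL is the triangle between Q = 203.2 and Q = 254: ½·(254 − 203.2)·(105.4 − 80) = 645.16.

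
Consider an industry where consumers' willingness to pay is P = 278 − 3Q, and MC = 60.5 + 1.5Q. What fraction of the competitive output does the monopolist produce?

Q_m/Q_c = 0.6

The monopolist equates marginal revenue to marginal cost: 278 − 6Q = 60.5 + 1.5Q, so Q = 29. From demand, P = 191.
Competitive equilibrium sets price equal to marginal cost: 278 − 3Q = 60.5 + 1.5Q, so Q = 145/3 and P = 133.
Ratio Q_m/Q_c = 29/(145/3) = 0.6.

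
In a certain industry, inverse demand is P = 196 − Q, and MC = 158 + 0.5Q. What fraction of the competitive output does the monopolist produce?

Q_m/Q_c = 0.6

The monopolist equates marginal revenue to marginal cost: 196 − 2Q = 158 + 0.5Q, so Q = 15.2. From demand, P = 180.8.
Under competition P = MC: 196 − Q = 158 + 0.5Q ⇒ Q = 76/3, P = 512/3.
Ratio Q_m/Q_c = 15.2/(76/3) = 0.6.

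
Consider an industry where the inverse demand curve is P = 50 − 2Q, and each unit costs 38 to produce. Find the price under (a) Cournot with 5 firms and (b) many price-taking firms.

With 5 symmetric Cournot firms, each firm's FOC gives 50 − 12q = 38, so q = 1, Q = 5·1 = 5, and P = 40.
Competitive firms price at marginal cost: P = 38, giving Q = 6.

Cournot: P = 40; Competition: P = 38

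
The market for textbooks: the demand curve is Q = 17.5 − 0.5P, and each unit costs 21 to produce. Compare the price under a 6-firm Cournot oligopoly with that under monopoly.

Cournot: P = 23; Monopoly: P = 28

Inverting demand: P = 35 − 2Q.
With 6 symmetric Cournot firms, each firm's FOC gives 35 − 14q = 21, so q = 1, Q = 6·1 = 6, and P = 23.
The monopolist equates marginal revenue to marginal cost: 35 − 4Q = 21, so Q = 3.5. From demand, P = 28.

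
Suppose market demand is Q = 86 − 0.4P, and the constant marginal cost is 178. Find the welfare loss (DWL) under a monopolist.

Inverting demand: P = 215 − 2.5Q.
Under competition P = MC = 178, so Q = (215 − 178)/2.5 = 14.8.
The monopolist equates marginal revenue to marginal cost: 215 − 5Q = 178, so Q = 7.4. From demand, P = 196.5.
DWL is the triangle between Q = 7.4 and Q = 14.8: ½·(14.8 − 7.4)·(196.5 − 178) = 68.45.

DWL = 68.45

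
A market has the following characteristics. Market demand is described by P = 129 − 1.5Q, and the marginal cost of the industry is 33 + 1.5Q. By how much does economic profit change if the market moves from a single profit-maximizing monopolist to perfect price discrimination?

A monopolist chooses Q where MR = MC. MR = 129 − 3Q; setting this equal to 33 + 1.5Q gives Q = 64/3 and P = 97.
Profit = 97·64/3 − (33·64/3 + ½·1.5·(64/3)²) = 1024.
A perfectly discriminating monopolist sells every unit with P(Q) ≥ MC(Q), so output equals the competitive quantity Q = 32. Each buyer pays their reservation price, so CS = 0 and the firm captures all surplus.
PS equals the full surplus area, 1536. Profit = 1536 = 1536.
Change in economic profit: 1536 − 1024 = 512.

Economic profit rises by 512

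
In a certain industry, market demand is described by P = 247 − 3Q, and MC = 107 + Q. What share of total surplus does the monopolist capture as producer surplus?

Monopoly sets MR = MC: 247 − 6Q = 107 + Q ⇒ Q = 20, P = 247 − 3·20 = 187.
CS = ½·(247 − 187)·20 = 600.
PS = P·Q − VC(Q) = 187·20 − (107·20 + ½·1·20²) = 1400.
Share captured = PS/TS = 1400/2000 = 0.7.

PS/TS = 0.7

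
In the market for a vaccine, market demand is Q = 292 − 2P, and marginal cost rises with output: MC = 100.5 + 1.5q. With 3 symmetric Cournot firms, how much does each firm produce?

Inverting demand: P = 146 − 0.5Q.
With 3 symmetric Cournot firms, each firm's FOC gives 146 − 2q = 100.5 + 1.5q, so q = 13, Q = 3·13 = 39, and P = 126.5.

q_i = 13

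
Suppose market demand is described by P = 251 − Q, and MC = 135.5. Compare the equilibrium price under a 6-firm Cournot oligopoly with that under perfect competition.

With 6 symmetric Cournot firms, each firm's FOC gives 251 − 7q = 135.5, so q = 16.5, Q = 6·16.5 = 99, and P = 152.
Perfect competition: P = MC = 135.5, so 251 − Q = 135.5 and Q = 115.5.

Cournot: P = 152; Competition: P = 135.5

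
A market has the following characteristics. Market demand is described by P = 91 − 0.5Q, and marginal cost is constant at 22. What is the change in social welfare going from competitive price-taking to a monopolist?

Under competition P = MC = 22, so Q = (91 − 22)/0.5 = 138.
CS = ½·(91 − 22)·138 = 4761; PS = (22 − 22)·138 = 0; TS = 4761.
A monopolist chooses Q where MR = MC. MR = 91 − Q; setting this equal to 22 gives Q = 69 and P = 56.5.
CS = ½·(91 − 56.5)·69 = 1190.25; PS = (56.5 − 22)·69 = 2380.5; TS = 3570.75.
Change in social welfare: 3570.75 − 4761 = −1190.25.

Social welfare falls by 1190.25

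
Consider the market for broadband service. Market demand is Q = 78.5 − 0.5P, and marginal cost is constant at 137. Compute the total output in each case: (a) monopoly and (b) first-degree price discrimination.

Monopoly: Q = 5; Perfect PD: Q = 10

Inverting demand: P = 157 − 2Q.
Monopoly sets MR = MC: 157 − 4Q = 137 ⇒ Q = 5, P = 157 − 2·5 = 147.
With perfect price discrimination, output is the efficient level Q = 10 (where demand meets MC), but every buyer pays their willingness to pay: CS = 0 and PS = total surplus.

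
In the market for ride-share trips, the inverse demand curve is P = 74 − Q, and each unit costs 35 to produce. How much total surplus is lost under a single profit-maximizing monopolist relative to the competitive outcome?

DWL = 190.125

Competitive firms price at marginal cost: P = 35, giving Q = 39.
A monopolist chooses Q where MR = MC. MR = 74 − 2Q; setting this equal to 35 gives Q = 19.5 and P = 54.5.
DWL is the triangle between Q = 19.5 and Q = 39: ½·(39 − 19.5)·(54.5 − 35) = 190.125.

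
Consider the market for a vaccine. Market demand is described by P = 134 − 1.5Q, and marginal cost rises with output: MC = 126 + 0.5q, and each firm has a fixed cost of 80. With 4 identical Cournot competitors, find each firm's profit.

In a 4-firm Cournot equilibrium, symmetry and the first-order condition give q = (134 − 126)/(8) = 1. So Q = 4 and P = 128.
Each firm's profit = 128·1 − (126·1 + ½·0.5·1²) − 80 = −78.25.

π_i = −78.25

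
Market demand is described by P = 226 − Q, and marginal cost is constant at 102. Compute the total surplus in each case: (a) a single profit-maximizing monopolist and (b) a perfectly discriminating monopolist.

The monopolist equates marginal revenue to marginal cost: 226 − 2Q = 102, so Q = 62. From demand, P = 164.
CS = ½·(226 − 164)·62 = 1922; PS = (164 − 102)·62 = 3844; TS = 5766.
A perfectly discriminating monopolist sells every unit with P(Q) ≥ MC(Q), so output equals the competitive quantity Q = 124. Each buyer pays their reservation price, so CS = 0 and the firm captures all surplus.
TS = 7688 (equal to competitive TS).

Monopoly: TS = 5766; Perfect PD: TS = 7688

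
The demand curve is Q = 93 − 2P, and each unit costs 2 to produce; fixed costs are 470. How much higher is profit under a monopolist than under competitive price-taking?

π rises by 990.125

Inverting demand: P = 46.5 − 0.5Q.
Competitive firms price at marginal cost: P = 2, giving Q = 89.
Profit = (2 − 2)·89 − 470 = −470.
Monopoly sets MR = MC: 46.5 − Q = 2 ⇒ Q = 44.5, P = 46.5 − 0.5·44.5 = 24.25.
Profit = (24.25 − 2)·44.5 − 470 = 520.125.
Change in profit: 520.125 − −470 = 990.125.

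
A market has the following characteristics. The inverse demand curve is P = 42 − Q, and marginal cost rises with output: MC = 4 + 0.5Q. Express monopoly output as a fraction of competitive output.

Q_m/Q_c = 0.6

Monopoly sets MR = MC: 42 − 2Q = 4 + 0.5Q ⇒ Q = 15.2, P = 42 − 15.2 = 26.8.
Competitive equilibrium sets price equal to marginal cost: 42 − Q = 4 + 0.5Q, so Q = 76/3 and P = 50/3.
Ratio Q_m/Q_c = 15.2/(76/3) = 0.6.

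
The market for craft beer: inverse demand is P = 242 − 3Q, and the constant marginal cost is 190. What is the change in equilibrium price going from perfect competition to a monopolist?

Perfect competition: P = MC = 190, so 242 − 3Q = 190 and Q = 52/3.
A monopolist chooses Q where MR = MC. MR = 242 − 6Q; setting this equal to 190 gives Q = 26/3 and P = 216.
Change in equilibrium price: 216 − 190 = 26.

P rises by 26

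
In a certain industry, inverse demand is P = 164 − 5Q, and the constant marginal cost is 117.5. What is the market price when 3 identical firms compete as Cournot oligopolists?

With 3 symmetric Cournot firms, each firm's FOC gives 164 − 20q = 117.5, so q = 2.325, Q = 3·2.325 = 6.975, and P = 129.125.

P = 129.125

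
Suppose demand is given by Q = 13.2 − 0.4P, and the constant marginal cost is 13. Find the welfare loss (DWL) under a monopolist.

Inverting demand: P = 33 − 2.5Q.
Perfect competition: P = MC = 13, so 33 − 2.5Q = 13 and Q = 8.
Monopoly sets MR = MC: 33 − 5Q = 13 ⇒ Q = 4, P = 33 − 2.5·4 = 23.
DWL is the triangle between Q = 4 and Q = 8: ½·(8 − 4)·(23 − 13) = 20.

DWL = 20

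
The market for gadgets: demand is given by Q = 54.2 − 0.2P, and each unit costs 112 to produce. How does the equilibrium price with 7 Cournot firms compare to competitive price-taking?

Inverting demand: P = 271 − 5Q.
In a 7-firm Cournot equilibrium, symmetry and the first-order condition give q = (271 − 112)/(40) = 3.975. So Q = 27.825 and P = 131.875.
Under competition P = MC = 112, so Q = (271 − 112)/5 = 31.8.

Cournot: P = 131.875; Competition: P = 112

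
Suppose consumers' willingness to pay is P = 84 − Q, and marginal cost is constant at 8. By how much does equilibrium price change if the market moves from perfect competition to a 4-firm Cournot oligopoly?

P rises by 15.2

Under competition P = MC = 8, so Q = (84 − 8)/1 = 76.
Cournot with 4 identical firms: the symmetric best-response condition is 84 − 5q = 8. Each firm produces q = 15.2, total output Q = 60.8, price P = 23.2.
Change in equilibrium price: 23.2 − 8 = 15.2.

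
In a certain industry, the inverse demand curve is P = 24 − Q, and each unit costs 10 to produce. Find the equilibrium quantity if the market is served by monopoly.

A monopolist chooses Q where MR = MC. MR = 24 − 2Q; setting this equal to 10 gives Q = 7 and P = 17.

Q = 7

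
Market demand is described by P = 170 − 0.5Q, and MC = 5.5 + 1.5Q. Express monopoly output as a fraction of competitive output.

A monopolist chooses Q where MR = MC. MR = 170 − Q; setting this equal to 5.5 + 1.5Q gives Q = 65.8 and P = 137.1.
Competitive equilibrium sets price equal to marginal cost: 170 − 0.5Q = 5.5 + 1.5Q, so Q = 82.25 and P = 128.875.
Ratio Q_m/Q_c = 65.8/82.25 = 0.8.

Q_m/Q_c = 0.8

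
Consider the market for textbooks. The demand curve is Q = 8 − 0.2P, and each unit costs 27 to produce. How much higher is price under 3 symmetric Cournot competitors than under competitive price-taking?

Inverting demand: P = 40 − 5Q.
Perfect competition: P = MC = 27, so 40 − 5Q = 27 and Q = 2.6.
With 3 symmetric Cournot firms, each firm's FOC gives 40 − 20q = 27, so q = 0.65, Q = 3·0.65 = 1.95, and P = 30.25.
Change in price: 30.25 − 27 = 3.25.

P rises by 3.25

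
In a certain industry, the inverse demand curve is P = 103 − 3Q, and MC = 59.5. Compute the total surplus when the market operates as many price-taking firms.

Competitive firms price at marginal cost: P = 59.5, giving Q = 14.5.
CS = ½·(103 − 59.5)·14.5 = 315.375; PS = (59.5 − 59.5)·14.5 = 0; TS = 315.375.

TS = 315.375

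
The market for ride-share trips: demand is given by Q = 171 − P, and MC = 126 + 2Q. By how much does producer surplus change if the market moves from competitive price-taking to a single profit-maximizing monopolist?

PS rises by 28.125

Inverting demand: P = 171 − Q.
Under competition P = MC: 171 − Q = 126 + 2Q ⇒ Q = 15, P = 156.
PS = P·Q − VC(Q) = 156·15 − (126·15 + ½·2·15²) = 225.
Monopoly sets MR = MC: 171 − 2Q = 126 + 2Q ⇒ Q = 11.25, P = 171 − 11.25 = 159.75.
PS = P·Q − VC(Q) = 159.75·11.25 − (126·11.25 + ½·2·11.25²) = 253.125.
Change in producer surplus: 253.125 − 225 = 28.125.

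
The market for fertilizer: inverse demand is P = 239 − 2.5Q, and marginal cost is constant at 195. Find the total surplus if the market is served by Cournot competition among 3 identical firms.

In a 3-firm Cournot equilibrium, symmetry and the first-order condition give q = (239 − 195)/(10) = 4.4. So Q = 13.2 and P = 206.
CS = ½·(239 − 206)·13.2 = 217.8; PS = (206 − 195)·13.2 = 145.2; TS = 363.

TS = 363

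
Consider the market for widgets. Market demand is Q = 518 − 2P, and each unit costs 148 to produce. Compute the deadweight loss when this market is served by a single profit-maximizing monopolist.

Inverting demand: P = 259 − 0.5Q.
Competitive firms price at marginal cost: P = 148, giving Q = 222.
The monopolist equates marginal revenue to marginal cost: 259 − Q = 148, so Q = 111. From demand, P = 203.5.
DWL is the triangle between Q = 111 and Q = 222: ½·(222 − 111)·(203.5 − 148) = 3080.25.

DWL = 3080.25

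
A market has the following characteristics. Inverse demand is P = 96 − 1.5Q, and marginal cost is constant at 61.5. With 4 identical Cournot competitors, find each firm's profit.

In a 4-firm Cournot equilibrium, symmetry and the first-order condition give q = (96 − 61.5)/(7.5) = 4.6. So Q = 18.4 and P = 68.4.
Each firm's profit = (68.4 − 61.5)·4.6 = 31.74.

π_i = 31.74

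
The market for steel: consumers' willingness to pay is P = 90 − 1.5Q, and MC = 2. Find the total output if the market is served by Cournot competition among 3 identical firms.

In a 3-firm Cournot equilibrium, symmetry and the first-order condition give q = (90 − 2)/(6) = 44/3. So Q = 44 and P = 24.

Q = 44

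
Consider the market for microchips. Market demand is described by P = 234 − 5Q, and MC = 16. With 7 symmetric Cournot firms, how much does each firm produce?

With 7 symmetric Cournot firms, each firm's FOC gives 234 − 40q = 16, so q = 5.45, Q = 7·5.45 = 38.15, and P = 43.25.

q_i = 5.45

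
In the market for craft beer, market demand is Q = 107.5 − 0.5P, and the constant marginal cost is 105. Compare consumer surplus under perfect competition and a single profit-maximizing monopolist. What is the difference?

Inverting demand: P = 215 − 2Q.
Perfect competition: P = MC = 105, so 215 − 2Q = 105 and Q = 55.
CS = ½·(215 − 105)·55 = 3025.
Monopoly sets MR = MC: 215 − 4Q = 105 ⇒ Q = 27.5, P = 215 − 2·27.5 = 160.
CS = ½·(215 − 160)·27.5 = 756.25.
Change in consumer surplus: 756.25 − 3025 = −2268.75.

CS falls by 2268.75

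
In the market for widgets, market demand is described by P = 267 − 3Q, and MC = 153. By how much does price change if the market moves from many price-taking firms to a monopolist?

Competitive firms price at marginal cost: P = 153, giving Q = 38.
A monopolist chooses Q where MR = MC. MR = 267 − 6Q; setting this equal to 153 gives Q = 19 and P = 210.
Change in price: 210 − 153 = 57.

P rises by 57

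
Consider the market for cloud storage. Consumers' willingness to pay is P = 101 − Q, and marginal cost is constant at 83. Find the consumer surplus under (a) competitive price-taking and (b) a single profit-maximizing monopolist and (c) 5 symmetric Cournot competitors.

Under competition P = MC = 83, so Q = (101 − 83)/1 = 18.
CS = ½·(101 − 83)·18 = 162.
A monopolist chooses Q where MR = MC. MR = 101 − 2Q; setting this equal to 83 gives Q = 9 and P = 92.
CS = ½·(101 − 92)·9 = 40.5.
In a 5-firm Cournot equilibrium, symmetry and the first-order condition give q = (101 − 83)/(6) = 3. So Q = 15 and P = 86.
CS = ½·(101 − 86)·15 = 112.5.

Competition: CS = 162; Monopoly: CS = 40.5; Cournot: CS = 112.5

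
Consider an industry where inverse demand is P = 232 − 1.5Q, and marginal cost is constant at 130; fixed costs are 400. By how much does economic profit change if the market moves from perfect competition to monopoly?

π rises by 1734

Competitive firms price at marginal cost: P = 130, giving Q = 68.
Profit = (130 − 130)·68 − 400 = −400.
Monopoly sets MR = MC: 232 − 3Q = 130 ⇒ Q = 34, P = 232 − 1.5·34 = 181.
Profit = (181 − 130)·34 − 400 = 1334.
Change in economic profit: 1334 − −400 = 1734.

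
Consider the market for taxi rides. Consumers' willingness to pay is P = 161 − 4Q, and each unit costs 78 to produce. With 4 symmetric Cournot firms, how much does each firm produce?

q_i = 4.15

In a 4-firm Cournot equilibrium, symmetry and the first-order condition give q = (161 − 78)/(20) = 4.15. So Q = 16.6 and P = 94.6.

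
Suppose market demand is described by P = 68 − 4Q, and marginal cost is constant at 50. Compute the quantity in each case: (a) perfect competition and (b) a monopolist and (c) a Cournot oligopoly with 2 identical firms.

Competition: Q = 4.5; Monopoly: Q = 2.25; Cournot: Q = 3

Competitive firms price at marginal cost: P = 50, giving Q = 4.5.
A monopolist chooses Q where MR = MC. MR = 68 − 8Q; setting this equal to 50 gives Q = 2.25 and P = 59.
Cournot with 2 identical firms: the symmetric best-response condition is 68 − 12q = 50. Each firm produces q = 1.5, total output Q = 3, price P = 56.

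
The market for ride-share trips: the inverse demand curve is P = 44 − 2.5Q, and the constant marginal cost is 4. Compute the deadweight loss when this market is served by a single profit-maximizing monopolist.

DWL = 80

Under competition P = MC = 4, so Q = (44 − 4)/2.5 = 16.
The monopolist equates marginal revenue to marginal cost: 44 − 5Q = 4, so Q = 8. From demand, P = 24.
DWL is the triangle between Q = 8 and Q = 16: ½·(16 − 8)·(24 − 4) = 80.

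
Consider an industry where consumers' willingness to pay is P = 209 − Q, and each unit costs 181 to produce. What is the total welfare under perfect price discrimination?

TS = 392

With perfect price discrimination, output is the efficient level Q = 28 (where demand meets MC), but every buyer pays their willingness to pay: CS = 0 and PS = total surplus.
TS = 392 (equal to competitive TS).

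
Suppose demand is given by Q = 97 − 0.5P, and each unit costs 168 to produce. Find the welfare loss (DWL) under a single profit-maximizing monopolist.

Inverting demand: P = 194 − 2Q.
Perfect competition: P = MC = 168, so 194 − 2Q = 168 and Q = 13.
A monopolist chooses Q where MR = MC. MR = 194 − 4Q; setting this equal to 168 gives Q = 6.5 and P = 181.
DWL is the triangle between Q = 6.5 and Q = 13: ½·(13 − 6.5)·(181 − 168) = 42.25.

DWL = 42.25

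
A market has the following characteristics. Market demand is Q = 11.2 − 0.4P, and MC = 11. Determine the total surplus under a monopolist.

Inverting demand: P = 28 − 2.5Q.
A monopolist chooses Q where MR = MC. MR = 28 − 5Q; setting this equal to 11 gives Q = 3.4 and P = 19.5.
CS = ½·(28 − 19.5)·3.4 = 14.45; PS = (19.5 − 11)·3.4 = 28.9; TS = 43.35.

TS = 43.35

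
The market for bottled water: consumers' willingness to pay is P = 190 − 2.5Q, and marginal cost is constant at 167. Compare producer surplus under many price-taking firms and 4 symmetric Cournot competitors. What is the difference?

PS rises by 33.856

Competitive firms price at marginal cost: P = 167, giving Q = 9.2.
PS = (167 − 167)·9.2 = 0.
In a 4-firm Cournot equilibrium, symmetry and the first-order condition give q = (190 − 167)/(12.5) = 1.84. So Q = 7.36 and P = 171.6.
PS = (171.6 − 167)·7.36 = 33.856.
Change in producer surplus: 33.856 − 0 = 33.856.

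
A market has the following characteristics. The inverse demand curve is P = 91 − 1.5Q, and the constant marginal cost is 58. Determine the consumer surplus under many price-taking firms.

Competitive firms price at marginal cost: P = 58, giving Q = 22.
CS = ½·(91 − 58)·22 = 363.

CS = 363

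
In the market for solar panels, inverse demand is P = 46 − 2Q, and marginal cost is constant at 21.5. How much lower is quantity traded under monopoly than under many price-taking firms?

Under competition P = MC = 21.5, so Q = (46 − 21.5)/2 = 12.25.
A monopolist chooses Q where MR = MC. MR = 46 − 4Q; setting this equal to 21.5 gives Q = 6.125 and P = 33.75.
Change in quantity traded: 6.125 − 12.25 = −6.125.

Q falls by 6.125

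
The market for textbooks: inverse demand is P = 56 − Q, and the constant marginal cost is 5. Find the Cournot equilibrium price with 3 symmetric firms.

In a 3-firm Cournot equilibrium, symmetry and the first-order condition give q = (56 − 5)/(4) = 12.75. So Q = 38.25 and P = 17.75.

P = 17.75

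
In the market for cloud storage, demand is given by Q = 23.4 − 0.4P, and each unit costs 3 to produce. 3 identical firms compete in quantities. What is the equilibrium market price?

Inverting demand: P = 58.5 − 2.5Q.
With 3 symmetric Cournot firms, each firm's FOC gives 58.5 − 10q = 3, so q = 5.55, Q = 3·5.55 = 16.65, and P = 16.875.

P = 16.875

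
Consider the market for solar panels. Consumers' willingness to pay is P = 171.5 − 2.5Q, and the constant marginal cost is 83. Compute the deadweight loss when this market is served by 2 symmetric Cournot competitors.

Under competition P = MC = 83, so Q = (171.5 − 83)/2.5 = 35.4.
With 2 symmetric Cournot firms, each firm's FOC gives 171.5 − 7.5q = 83, so q = 11.8, Q = 2·11.8 = 23.6, and P = 112.5.
DWL is the triangle between Q = 23.6 and Q = 35.4: ½·(35.4 − 23.6)·(112.5 − 83) = 174.05.

DWL = 174.05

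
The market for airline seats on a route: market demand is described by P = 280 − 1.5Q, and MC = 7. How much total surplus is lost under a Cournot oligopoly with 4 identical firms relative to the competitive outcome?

DWL = 993.72

Under competition P = MC = 7, so Q = (280 − 7)/1.5 = 182.
In a 4-firm Cournot equilibrium, symmetry and the first-order condition give q = (280 − 7)/(7.5) = 36.4. So Q = 145.6 and P = 61.6.
DWL is the triangle between Q = 145.6 and Q = 182: ½·(182 − 145.6)·(61.6 − 7) = 993.72.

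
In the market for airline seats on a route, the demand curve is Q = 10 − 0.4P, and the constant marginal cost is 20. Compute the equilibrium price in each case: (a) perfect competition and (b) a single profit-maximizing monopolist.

Inverting demand: P = 25 − 2.5Q.
Competitive firms price at marginal cost: P = 20, giving Q = 2.
Monopoly sets MR = MC: 25 − 5Q = 20 ⇒ Q = 1, P = 25 − 2.5·1 = 22.5.

Competition: P = 20; Monopoly: P = 22.5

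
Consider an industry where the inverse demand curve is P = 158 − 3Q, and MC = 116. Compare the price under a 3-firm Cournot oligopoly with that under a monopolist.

Cournot with 3 identical firms: the symmetric best-response condition is 158 − 12q = 116. Each firm produces q = 3.5, total output Q = 10.5, price P = 126.5.
Monopoly sets MR = MC: 158 − 6Q = 116 ⇒ Q = 7, P = 158 − 3·7 = 137.

Cournot: P = 126.5; Monopoly: P = 137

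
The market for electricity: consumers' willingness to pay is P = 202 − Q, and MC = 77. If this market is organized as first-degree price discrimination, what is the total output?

Q = 125

With perfect price discrimination, output is the efficient level Q = 125 (where demand meets MC), but every buyer pays their willingness to pay: CS = 0 and PS = total surplus.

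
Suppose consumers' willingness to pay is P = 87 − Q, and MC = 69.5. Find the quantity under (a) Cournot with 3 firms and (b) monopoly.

Cournot: Q = 13.125; Monopoly: Q = 8.75

In a 3-firm Cournot equilibrium, symmetry and the first-order condition give q = (87 − 69.5)/(4) = 4.375. So Q = 13.125 and P = 73.875.
A monopolist chooses Q where MR = MC. MR = 87 − 2Q; setting this equal to 69.5 gives Q = 8.75 and P = 78.25.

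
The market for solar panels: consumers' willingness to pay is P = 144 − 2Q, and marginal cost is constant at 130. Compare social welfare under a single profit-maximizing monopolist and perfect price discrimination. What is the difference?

The monopolist equates marginal revenue to marginal cost: 144 − 4Q = 130, so Q = 3.5. From demand, P = 137.
CS = ½·(144 − 137)·3.5 = 12.25; PS = (137 − 130)·3.5 = 24.5; TS = 36.75.
With perfect price discrimination, output is the efficient level Q = 7 (where demand meets MC), but every buyer pays their willingness to pay: CS = 0 and PS = total surplus.
TS = 49 (equal to competitive TS).
Change in social welfare: 49 − 36.75 = 12.25.

TS rises by 12.25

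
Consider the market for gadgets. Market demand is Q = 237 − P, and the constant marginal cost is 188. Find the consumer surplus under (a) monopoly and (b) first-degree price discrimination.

Monopoly: CS = 300.125; Perfect PD: CS = 0

Inverting demand: P = 237 − Q.
The monopolist equates marginal revenue to marginal cost: 237 − 2Q = 188, so Q = 24.5. From demand, P = 212.5.
CS = ½·(237 − 212.5)·24.5 = 300.125.
With perfect price discrimination, output is the efficient level Q = 49 (where demand meets MC), but every buyer pays their willingness to pay: CS = 0 and PS = total surplus.
CS = 0.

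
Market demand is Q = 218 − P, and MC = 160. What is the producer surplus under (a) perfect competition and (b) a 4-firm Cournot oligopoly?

Inverting demand: P = 218 − Q.
Perfect competition: P = MC = 160, so 218 − Q = 160 and Q = 58.
PS = (160 − 160)·58 = 0.
With 4 symmetric Cournot firms, each firm's FOC gives 218 − 5q = 160, so q = 11.6, Q = 4·11.6 = 46.4, and P = 171.6.
PS = (171.6 − 160)·46.4 = 538.24.

Competition: PS = 0; Cournot: PS = 538.24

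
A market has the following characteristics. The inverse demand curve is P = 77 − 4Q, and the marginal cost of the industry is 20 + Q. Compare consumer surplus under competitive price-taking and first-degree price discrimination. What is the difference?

Under competition P = MC: 77 − 4Q = 20 + Q ⇒ Q = 11.4, P = 31.4.
CS = ½·(77 − 31.4)·11.4 = 259.92.
A perfectly discriminating monopolist sells every unit with P(Q) ≥ MC(Q), so output equals the competitive quantity Q = 11.4. Each buyer pays their reservation price, so CS = 0 and the firm captures all surplus.
CS = 0.
Change in consumer surplus: 0 − 259.92 = −259.92.

Consumer surplus falls by 259.92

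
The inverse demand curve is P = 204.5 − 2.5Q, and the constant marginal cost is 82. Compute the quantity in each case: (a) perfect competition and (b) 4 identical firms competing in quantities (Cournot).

Competitive firms price at marginal cost: P = 82, giving Q = 49.
Cournot with 4 identical firms: the symmetric best-response condition is 204.5 − 12.5q = 82. Each firm produces q = 9.8, total output Q = 39.2, price P = 106.5.

Competition: Q = 49; Cournot: Q = 39.2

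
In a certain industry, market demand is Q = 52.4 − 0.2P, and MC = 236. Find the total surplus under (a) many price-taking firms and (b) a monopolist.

Inverting demand: P = 262 − 5Q.
Competitive firms price at marginal cost: P = 236, giving Q = 5.2.
CS = ½·(262 − 236)·5.2 = 67.6; PS = (236 − 236)·5.2 = 0; TS = 67.6.
Monopoly sets MR = MC: 262 − 10Q = 236 ⇒ Q = 2.6, P = 262 − 5·2.6 = 249.
CS = ½·(262 − 249)·2.6 = 16.9; PS = (249 − 236)·2.6 = 33.8; TS = 50.7.

Competition: TS = 67.6; Monopoly: TS = 50.7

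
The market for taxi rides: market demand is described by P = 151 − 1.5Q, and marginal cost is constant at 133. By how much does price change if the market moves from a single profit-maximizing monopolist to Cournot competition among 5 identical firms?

P falls by 6

Monopoly sets MR = MC: 151 − 3Q = 133 ⇒ Q = 6, P = 151 − 1.5·6 = 142.
In a 5-firm Cournot equilibrium, symmetry and the first-order condition give q = (151 − 133)/(9) = 2. So Q = 10 and P = 136.
Change in price: 136 − 142 = −6.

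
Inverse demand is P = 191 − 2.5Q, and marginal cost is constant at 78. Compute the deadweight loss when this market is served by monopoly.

Under competition P = MC = 78, so Q = (191 − 78)/2.5 = 45.2.
A monopolist chooses Q where MR = MC. MR = 191 − 5Q; setting this equal to 78 gives Q = 22.6 and P = 134.5.
DWL is the triangle between Q = 22.6 and Q = 45.2: ½·(45.2 − 22.6)·(134.5 − 78) = 638.45.

DWL = 638.45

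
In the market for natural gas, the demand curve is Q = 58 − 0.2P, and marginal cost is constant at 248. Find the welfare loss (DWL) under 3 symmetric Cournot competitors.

Inverting demand: P = 290 − 5Q.
Perfect competition: P = MC = 248, so 290 − 5Q = 248 and Q = 8.4.
In a 3-firm Cournot equilibrium, symmetry and the first-order condition give q = (290 − 248)/(20) = 2.1. So Q = 6.3 and P = 258.5.
DWL is the triangle between Q = 6.3 and Q = 8.4: ½·(8.4 − 6.3)·(258.5 − 248) = 11.025.

DWL = 11.025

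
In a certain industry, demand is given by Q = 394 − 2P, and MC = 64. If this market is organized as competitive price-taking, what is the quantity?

Inverting demand: P = 197 − 0.5Q.
Under competition P = MC = 64, so Q = (197 − 64)/0.5 = 266.

Q = 266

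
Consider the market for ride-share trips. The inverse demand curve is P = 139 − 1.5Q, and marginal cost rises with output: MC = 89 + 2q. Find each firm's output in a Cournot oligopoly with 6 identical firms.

With 6 symmetric Cournot firms, each firm's FOC gives 139 − 10.5q = 89 + 2q, so q = 4, Q = 6·4 = 24, and P = 103.

q_i = 4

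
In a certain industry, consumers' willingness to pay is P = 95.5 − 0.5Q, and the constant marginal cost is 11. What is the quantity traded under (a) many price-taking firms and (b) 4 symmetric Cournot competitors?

Competition: Q = 169; Cournot: Q = 135.2

Competitive firms price at marginal cost: P = 11, giving Q = 169.
In a 4-firm Cournot equilibrium, symmetry and the first-order condition give q = (95.5 − 11)/(2.5) = 33.8. So Q = 135.2 and P = 27.9.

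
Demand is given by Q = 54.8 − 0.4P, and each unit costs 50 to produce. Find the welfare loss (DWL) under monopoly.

DWL = 378.45

Inverting demand: P = 137 − 2.5Q.
Competitive firms price at marginal cost: P = 50, giving Q = 34.8.
The monopolist equates marginal revenue to marginal cost: 137 − 5Q = 50, so Q = 17.4. From demand, P = 93.5.
DWL is the triangle between Q = 17.4 and Q = 34.8: ½·(34.8 − 17.4)·(93.5 − 50) = 378.45.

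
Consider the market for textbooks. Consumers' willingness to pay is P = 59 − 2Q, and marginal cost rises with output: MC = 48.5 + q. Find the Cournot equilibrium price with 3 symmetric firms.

With 3 symmetric Cournot firms, each firm's FOC gives 59 − 8q = 48.5 + q, so q = 7/6, Q = 3·7/6 = 3.5, and P = 52.

P = 52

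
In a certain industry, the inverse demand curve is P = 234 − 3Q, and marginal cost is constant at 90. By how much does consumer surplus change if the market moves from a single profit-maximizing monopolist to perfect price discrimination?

Monopoly sets MR = MC: 234 − 6Q = 90 ⇒ Q = 24, P = 234 − 3·24 = 162.
CS = ½·(234 − 162)·24 = 864.
Under first-degree price discrimination the firm charges each unit its demand price and produces up to where P = MC, i.e. Q = 48. Consumer surplus is zero; producer surplus equals total surplus.
CS = 0.
Change in consumer surplus: 0 − 864 = −864.

Consumer surplus falls by 864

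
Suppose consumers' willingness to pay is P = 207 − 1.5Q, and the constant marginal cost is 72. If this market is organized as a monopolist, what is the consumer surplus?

CS = 1518.75

A monopolist chooses Q where MR = MC. MR = 207 − 3Q; setting this equal to 72 gives Q = 45 and P = 139.5.
CS = ½·(207 − 139.5)·45 = 1518.75.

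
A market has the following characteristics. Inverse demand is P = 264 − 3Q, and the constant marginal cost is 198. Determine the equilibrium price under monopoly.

Monopoly sets MR = MC: 264 − 6Q = 198 ⇒ Q = 11, P = 264 − 3·11 = 231.

P = 231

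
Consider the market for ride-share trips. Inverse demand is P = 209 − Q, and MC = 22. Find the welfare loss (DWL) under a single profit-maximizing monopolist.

Competitive firms price at marginal cost: P = 22, giving Q = 187.
The monopolist equates marginal revenue to marginal cost: 209 − 2Q = 22, so Q = 93.5. From demand, P = 115.5.
DWL is the triangle between Q = 93.5 and Q = 187: ½·(187 − 93.5)·(115.5 − 22) = 4371.125.

DWL = 4371.125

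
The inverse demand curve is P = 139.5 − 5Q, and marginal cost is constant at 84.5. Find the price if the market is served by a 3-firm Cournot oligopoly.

In a 3-firm Cournot equilibrium, symmetry and the first-order condition give q = (139.5 − 84.5)/(20) = 2.75. So Q = 8.25 and P = 98.25.

P = 98.25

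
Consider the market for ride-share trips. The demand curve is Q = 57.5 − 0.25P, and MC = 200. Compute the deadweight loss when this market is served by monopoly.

DWL = 28.125

Inverting demand: P = 230 − 4Q.
Perfect competition: P = MC = 200, so 230 − 4Q = 200 and Q = 7.5.
A monopolist chooses Q where MR = MC. MR = 230 − 8Q; setting this equal to 200 gives Q = 3.75 and P = 215.
DWL is the triangle between Q = 3.75 and Q = 7.5: ½·(7.5 − 3.75)·(215 − 200) = 28.125.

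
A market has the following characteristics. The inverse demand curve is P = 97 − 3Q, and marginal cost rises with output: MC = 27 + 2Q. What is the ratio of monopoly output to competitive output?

The monopolist equates marginal revenue to marginal cost: 97 − 6Q = 27 + 2Q, so Q = 8.75. From demand, P = 70.75.
Competitive equilibrium sets price equal to marginal cost: 97 − 3Q = 27 + 2Q, so Q = 14 and P = 55.
Ratio Q_m/Q_c = 8.75/14 = 0.625.

Q_m/Q_c = 0.625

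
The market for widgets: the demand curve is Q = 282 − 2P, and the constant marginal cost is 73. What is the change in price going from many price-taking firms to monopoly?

Price rises by 34

Inverting demand: P = 141 − 0.5Q.
Perfect competition: P = MC = 73, so 141 − 0.5Q = 73 and Q = 136.
The monopolist equates marginal revenue to marginal cost: 141 − Q = 73, so Q = 68. From demand, P = 107.
Change in price: 107 − 73 = 34.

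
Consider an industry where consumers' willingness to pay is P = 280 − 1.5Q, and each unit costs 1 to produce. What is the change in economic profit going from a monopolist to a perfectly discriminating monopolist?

Economic profit rises by 12973.5

Monopoly sets MR = MC: 280 − 3Q = 1 ⇒ Q = 93, P = 280 − 1.5·93 = 140.5.
Profit = (140.5 − 1)·93 = 12973.5.
With perfect price discrimination, output is the efficient level Q = 186 (where demand meets MC), but every buyer pays their willingness to pay: CS = 0 and PS = total surplus.
PS equals the full surplus area, 25947. Profit = 25947 = 25947.
Change in economic profit: 25947 − 12973.5 = 12973.5.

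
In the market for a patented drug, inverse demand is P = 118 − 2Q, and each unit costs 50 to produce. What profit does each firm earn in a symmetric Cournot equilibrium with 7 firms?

π_i = 36.125

In a 7-firm Cournot equilibrium, symmetry and the first-order condition give q = (118 − 50)/(16) = 4.25. So Q = 29.75 and P = 58.5.
Each firm's profit = (58.5 − 50)·4.25 = 36.125.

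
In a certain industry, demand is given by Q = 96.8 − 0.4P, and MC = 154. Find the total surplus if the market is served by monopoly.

Inverting demand: P = 242 − 2.5Q.
Monopoly sets MR = MC: 242 − 5Q = 154 ⇒ Q = 17.6, P = 242 − 2.5·17.6 = 198.
CS = ½·(242 − 198)·17.6 = 387.2; PS = (198 − 154)·17.6 = 774.4; TS = 1161.6.

TS = 1161.6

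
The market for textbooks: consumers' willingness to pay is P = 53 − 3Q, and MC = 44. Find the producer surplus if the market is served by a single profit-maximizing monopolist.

A monopolist chooses Q where MR = MC. MR = 53 − 6Q; setting this equal to 44 gives Q = 1.5 and P = 48.5.
PS = (48.5 − 44)·1.5 = 6.75.

PS = 6.75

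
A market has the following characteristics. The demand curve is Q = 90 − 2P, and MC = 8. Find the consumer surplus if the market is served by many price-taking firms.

CS = 1369

Inverting demand: P = 45 − 0.5Q.
Perfect competition: P = MC = 8, so 45 − 0.5Q = 8 and Q = 74.
CS = ½·(45 − 8)·74 = 1369.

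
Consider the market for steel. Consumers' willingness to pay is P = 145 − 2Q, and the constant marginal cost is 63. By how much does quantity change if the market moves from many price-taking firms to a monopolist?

Q falls by 20.5

Perfect competition: P = MC = 63, so 145 − 2Q = 63 and Q = 41.
Monopoly sets MR = MC: 145 − 4Q = 63 ⇒ Q = 20.5, P = 145 − 2·20.5 = 104.
Change in quantity: 20.5 − 41 = −20.5.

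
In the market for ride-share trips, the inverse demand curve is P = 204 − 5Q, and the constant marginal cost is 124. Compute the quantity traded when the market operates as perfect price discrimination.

Under first-degree price discrimination the firm charges each unit its demand price and produces up to where P = MC, i.e. Q = 16. Consumer surplus is zero; producer surplus equals total surplus.

Q = 16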